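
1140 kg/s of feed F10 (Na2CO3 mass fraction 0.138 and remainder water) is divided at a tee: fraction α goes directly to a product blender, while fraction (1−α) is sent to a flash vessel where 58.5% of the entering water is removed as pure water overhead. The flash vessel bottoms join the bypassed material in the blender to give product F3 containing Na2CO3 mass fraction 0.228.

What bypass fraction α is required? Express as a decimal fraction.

All 1140×0.138 = 157.32 kg/s of Na2CO3 reaches F3, so F3 = 157.32/0.228 = 690 kg/s and vapour = 450 kg/s.
The evaporator receives (1−α)·1140 of feed at 0.862 water and removes 0.585 of that water:
0.585×0.862×(1−α)×1140 = 450
(1−α) = 450/574.87 = 0.7828;  α = 0.2172.

0.217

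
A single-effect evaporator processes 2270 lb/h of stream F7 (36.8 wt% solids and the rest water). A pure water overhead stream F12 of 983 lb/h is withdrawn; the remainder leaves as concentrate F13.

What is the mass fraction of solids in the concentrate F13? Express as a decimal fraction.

solids is not removed: 2270×0.368 = 835.36 lb/h of solids enters F13.
Concentrate = 2270 − 983 = 1287 lb/h.
Mass fraction = 835.36/1287 = 0.649.

0.649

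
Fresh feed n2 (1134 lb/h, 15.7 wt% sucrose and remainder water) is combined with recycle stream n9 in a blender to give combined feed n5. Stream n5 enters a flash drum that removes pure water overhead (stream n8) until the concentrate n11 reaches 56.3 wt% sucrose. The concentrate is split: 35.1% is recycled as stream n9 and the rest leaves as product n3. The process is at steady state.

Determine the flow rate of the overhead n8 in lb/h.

Overall sucrose balance (none leaves overhead): sucrose in fresh feed = sucrose in product, i.e. 1134×0.157 = (1−0.351)·n11·0.563.
n11 = 178.04/(0.563×0.649) = 487.26 lb/h.
Recycle n9 = 0.351×487.26 = 171.03 lb/h.
Combined feed n5 = 1134 + 171.03 = 1305 lb/h.
Overhead n8 = n5 − n11 = 1305 − 487.26 = 817.77 lb/h.

817.8 lb/h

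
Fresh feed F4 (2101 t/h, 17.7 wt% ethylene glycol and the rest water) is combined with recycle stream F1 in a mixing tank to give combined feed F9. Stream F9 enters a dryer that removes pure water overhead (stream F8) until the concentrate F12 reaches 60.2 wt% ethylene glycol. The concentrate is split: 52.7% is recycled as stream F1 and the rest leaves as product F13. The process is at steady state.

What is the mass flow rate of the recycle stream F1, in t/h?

Overall ethylene glycol balance (none leaves overhead): ethylene glycol in fresh feed = ethylene glycol in product, i.e. 2101×0.177 = (1−0.527)·F12·0.602.
F12 = 371.88/(0.602×0.473) = 1306 t/h.
Recycle F1 = 0.527×1306 = 688.26 t/h.

688.3 t/h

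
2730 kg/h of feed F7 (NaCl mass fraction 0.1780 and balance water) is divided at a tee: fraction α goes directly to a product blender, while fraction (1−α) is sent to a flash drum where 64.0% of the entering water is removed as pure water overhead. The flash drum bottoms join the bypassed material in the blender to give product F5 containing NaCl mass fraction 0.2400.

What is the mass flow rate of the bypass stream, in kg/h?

All 2730×0.178 = 485.94 kg/h of NaCl reaches F5, so F5 = 485.94/0.240 = 2024.8 kg/h and vapour = 705.25 kg/h.
The evaporator receives (1−α)·2730 of feed at 0.822 water and removes 0.640 of that water:
0.640×0.822×(1−α)×2730 = 705.25
(1−α) = 705.25/1436.2 = 0.4911;  α = 0.5089.
Bypass flow = 0.5089×2730 = 1389.4 kg/h.

1389 kg/h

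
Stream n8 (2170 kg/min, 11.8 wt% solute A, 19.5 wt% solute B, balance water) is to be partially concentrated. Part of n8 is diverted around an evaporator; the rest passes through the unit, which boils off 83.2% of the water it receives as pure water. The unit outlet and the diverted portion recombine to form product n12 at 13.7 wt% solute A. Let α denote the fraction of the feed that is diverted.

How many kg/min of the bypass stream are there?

All 2170×0.118 = 256.06 kg/min of solute A reaches n12, so n12 = 256.06/0.137 = 1869.1 kg/min and vapour = 300.95 kg/min.
The evaporator receives (1−α)·2170 of feed at 0.687 water and removes 0.832 of that water:
0.832×0.687×(1−α)×2170 = 300.95
(1−α) = 300.95/1240.3 = 0.2426;  α = 0.7574.
Bypass flow = 0.7574×2170 = 1643.5 kg/min.

1643 kg/min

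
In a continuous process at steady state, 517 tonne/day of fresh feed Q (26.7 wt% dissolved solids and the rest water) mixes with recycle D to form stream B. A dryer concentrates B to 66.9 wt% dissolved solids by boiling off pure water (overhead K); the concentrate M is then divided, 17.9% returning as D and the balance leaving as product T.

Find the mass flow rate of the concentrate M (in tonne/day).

251.3 tonne/day

Overall dissolved solids balance (none leaves overhead): dissolved solids in fresh feed = dissolved solids in product, i.e. 517×0.267 = (1−0.179)·M·0.669.
M = 138.04/(0.669×0.821) = 251.32 tonne/day.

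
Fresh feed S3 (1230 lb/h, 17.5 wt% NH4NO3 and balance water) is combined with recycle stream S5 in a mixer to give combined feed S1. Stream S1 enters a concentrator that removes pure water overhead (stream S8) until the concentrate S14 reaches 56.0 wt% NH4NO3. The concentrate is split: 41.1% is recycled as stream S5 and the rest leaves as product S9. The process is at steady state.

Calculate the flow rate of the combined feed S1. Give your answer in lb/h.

Overall NH4NO3 balance (none leaves overhead): NH4NO3 in fresh feed = NH4NO3 in product, i.e. 1230×0.175 = (1−0.411)·S14·0.560.
S14 = 215.25/(0.560×0.589) = 652.59 lb/h.
Recycle S5 = 0.411×652.59 = 268.21 lb/h.
Combined feed S1 = 1230 + 268.21 = 1498.2 lb/h.

1498 lb/h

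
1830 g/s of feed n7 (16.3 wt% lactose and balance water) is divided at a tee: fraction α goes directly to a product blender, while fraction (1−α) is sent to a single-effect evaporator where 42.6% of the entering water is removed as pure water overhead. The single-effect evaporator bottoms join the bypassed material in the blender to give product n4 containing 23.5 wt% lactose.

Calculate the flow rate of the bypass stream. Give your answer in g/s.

257.5 g/s

All 1830×0.163 = 298.29 g/s of lactose reaches n4, so n4 = 298.29/0.235 = 1269.3 g/s and vapour = 560.68 g/s.
The evaporator receives (1−α)·1830 of feed at 0.837 water and removes 0.426 of that water:
0.426×0.837×(1−α)×1830 = 560.68
(1−α) = 560.68/652.51 = 0.8593;  α = 0.1407.
Bypass flow = 0.1407×1830 = 257.54 g/s.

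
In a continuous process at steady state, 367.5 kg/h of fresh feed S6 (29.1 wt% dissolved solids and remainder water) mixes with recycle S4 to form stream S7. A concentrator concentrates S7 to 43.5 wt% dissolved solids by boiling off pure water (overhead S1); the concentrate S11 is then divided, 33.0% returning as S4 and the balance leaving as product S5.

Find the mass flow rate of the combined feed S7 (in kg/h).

488.6 kg/h

Overall dissolved solids balance (none leaves overhead): dissolved solids in fresh feed = dissolved solids in product, i.e. 367.5×0.291 = (1−0.330)·S11·0.435.
S11 = 106.94/(0.435×0.670) = 366.93 kg/h.
Recycle S4 = 0.330×366.93 = 121.09 kg/h.
Combined feed S7 = 367.5 + 121.09 = 488.59 kg/h.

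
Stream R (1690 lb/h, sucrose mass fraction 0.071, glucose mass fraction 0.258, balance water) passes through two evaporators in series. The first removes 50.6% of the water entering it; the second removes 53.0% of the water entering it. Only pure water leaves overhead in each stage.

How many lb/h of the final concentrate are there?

819.3 lb/h

water in feed = 1690×0.671 = 1134 lb/h.
After stage 1: water left = (1−0.506)×1134 = 560.19; stream total = 1116.2 lb/h.
After stage 2: water left = (1−0.530)×560.19 = 263.29; final concentrate = 819.3 lb/h.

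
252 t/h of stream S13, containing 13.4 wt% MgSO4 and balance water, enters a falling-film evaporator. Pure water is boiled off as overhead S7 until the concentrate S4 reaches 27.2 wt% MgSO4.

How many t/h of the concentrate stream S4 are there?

124.1 t/h

MgSO4 is conserved: 252×0.134 = 33.768 t/h all reports to the concentrate.
Concentrate = 33.768/(target fraction) = 124.15 t/h.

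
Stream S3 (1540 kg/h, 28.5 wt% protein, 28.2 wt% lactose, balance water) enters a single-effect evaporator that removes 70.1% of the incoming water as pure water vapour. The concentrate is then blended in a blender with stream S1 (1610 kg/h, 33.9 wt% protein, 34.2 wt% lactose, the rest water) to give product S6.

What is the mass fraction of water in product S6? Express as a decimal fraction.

0.2658

Vapour removed = 0.701×0.433×1540 = 467.44 kg/h; concentrate = 1072.6 kg/h.
water reaching the mixer = 199.38 (from concentrate) + 1610×0.319 = 712.97 kg/h.
Product flow = 1072.6 + 1610 = 2682.6 kg/h; water fraction = 0.2658.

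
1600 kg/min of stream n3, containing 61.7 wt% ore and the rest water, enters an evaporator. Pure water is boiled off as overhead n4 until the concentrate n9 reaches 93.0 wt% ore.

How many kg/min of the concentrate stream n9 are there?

ore is conserved: 1600×0.617 = 987.2 kg/min all reports to the concentrate.
Concentrate = 987.2/(target fraction) = 1061.5 kg/min.

1062 kg/min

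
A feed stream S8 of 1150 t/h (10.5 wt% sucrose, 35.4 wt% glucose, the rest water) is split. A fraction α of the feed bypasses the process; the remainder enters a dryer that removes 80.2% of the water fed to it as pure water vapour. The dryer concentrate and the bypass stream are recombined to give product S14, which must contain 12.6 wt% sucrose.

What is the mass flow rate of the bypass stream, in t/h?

708.3 t/h

All 1150×0.105 = 120.75 t/h of sucrose reaches S14, so S14 = 120.75/0.126 = 958.33 t/h and vapour = 191.67 t/h.
The evaporator receives (1−α)·1150 of feed at 0.541 water and removes 0.802 of that water:
0.802×0.541×(1−α)×1150 = 191.67
(1−α) = 191.67/498.96 = 0.3841;  α = 0.6159.
Bypass flow = 0.6159×1150 = 708.25 t/h.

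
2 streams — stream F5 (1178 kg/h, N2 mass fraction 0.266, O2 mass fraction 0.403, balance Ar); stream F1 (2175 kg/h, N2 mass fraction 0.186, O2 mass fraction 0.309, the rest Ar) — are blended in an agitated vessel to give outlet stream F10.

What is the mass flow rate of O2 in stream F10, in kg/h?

1147 kg/h

O2 out = O2 in = 1178×0.403 + 2175×0.309 = 1146.8 kg/h.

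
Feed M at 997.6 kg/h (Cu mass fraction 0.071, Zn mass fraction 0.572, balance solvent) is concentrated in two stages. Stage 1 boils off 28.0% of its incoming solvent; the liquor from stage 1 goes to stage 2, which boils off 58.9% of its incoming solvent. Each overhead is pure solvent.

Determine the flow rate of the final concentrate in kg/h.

solvent in feed = 997.6×0.357 = 356.14 kg/h.
After stage 1: solvent left = (1−0.280)×356.14 = 256.42; stream total = 897.88 kg/h.
After stage 2: solvent left = (1−0.589)×256.42 = 105.39; final concentrate = 746.85 kg/h.

746.8 kg/h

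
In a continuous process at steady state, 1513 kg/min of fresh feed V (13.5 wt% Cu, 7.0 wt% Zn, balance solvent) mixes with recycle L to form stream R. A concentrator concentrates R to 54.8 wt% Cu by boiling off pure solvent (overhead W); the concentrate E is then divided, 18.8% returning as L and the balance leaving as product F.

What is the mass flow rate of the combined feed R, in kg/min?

1599 kg/min

Overall Cu balance (none leaves overhead): Cu in fresh feed = Cu in product, i.e. 1513×0.135 = (1−0.188)·E·0.548.
E = 204.26/(0.548×0.812) = 459.02 kg/min.
Recycle L = 0.188×459.02 = 86.297 kg/min.
Combined feed R = 1513 + 86.297 = 1599.3 kg/min.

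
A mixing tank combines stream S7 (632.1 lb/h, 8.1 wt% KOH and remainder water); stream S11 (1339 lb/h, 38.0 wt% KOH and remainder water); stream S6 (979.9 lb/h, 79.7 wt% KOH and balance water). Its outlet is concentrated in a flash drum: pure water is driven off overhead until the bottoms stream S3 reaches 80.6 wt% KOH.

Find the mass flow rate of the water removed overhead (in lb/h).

KOH entering = 632.1×0.081 + 1339×0.380 + 979.9×0.797 = 1341 lb/h.
All KOH reports to S3, so S3 = 1341/0.806 = 1663.8 lb/h.
Total feed = 2951 lb/h; overhead = 2951 − 1663.8 = 1287.2 lb/h.

1287 lb/h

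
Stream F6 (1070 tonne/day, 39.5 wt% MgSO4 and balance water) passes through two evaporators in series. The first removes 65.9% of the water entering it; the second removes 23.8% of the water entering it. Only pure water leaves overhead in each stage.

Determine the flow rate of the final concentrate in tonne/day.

water in feed = 1070×0.605 = 647.35 tonne/day.
After stage 1: water left = (1−0.659)×647.35 = 220.75; stream total = 643.4 tonne/day.
After stage 2: water left = (1−0.238)×220.75 = 168.21; final concentrate = 590.86 tonne/day.

590.9 tonne/day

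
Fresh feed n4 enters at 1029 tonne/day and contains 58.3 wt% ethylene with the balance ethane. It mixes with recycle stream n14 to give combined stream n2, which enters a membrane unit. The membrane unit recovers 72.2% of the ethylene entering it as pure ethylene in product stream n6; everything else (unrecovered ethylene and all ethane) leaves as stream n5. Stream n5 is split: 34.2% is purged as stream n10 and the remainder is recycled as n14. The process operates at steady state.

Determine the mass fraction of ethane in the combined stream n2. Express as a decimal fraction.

ethane enters only via n4 and leaves only via the purge: 1029×0.417 = 0.342×(ethane in n5), and the membrane unit passes all ethane, so ethane in n2 = ethane in n5 = 1254.7 tonne/day.
ethylene in n2: m_A = 1029×0.583 + (1−0.342)·(1−0.722)·m_A, so m_A = 599.91/0.8171 = 734.21 tonne/day.
n2 = 734.21 + 1254.7 = 1988.9 tonne/day.
ethane fraction in n2 = 1254.7/1988.9 = 0.631.

0.631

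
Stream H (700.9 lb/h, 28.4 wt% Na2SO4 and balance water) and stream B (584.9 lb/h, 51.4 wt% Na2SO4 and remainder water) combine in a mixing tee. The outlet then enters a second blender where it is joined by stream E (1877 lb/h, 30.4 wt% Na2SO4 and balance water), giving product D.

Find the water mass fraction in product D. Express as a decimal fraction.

Overall, product flow = 3162.8 lb/h.
water in = 700.9×0.716 + 584.9×0.486 + 1877×0.696 = 2092.5 lb/h.
water fraction in D = 0.662.

0.662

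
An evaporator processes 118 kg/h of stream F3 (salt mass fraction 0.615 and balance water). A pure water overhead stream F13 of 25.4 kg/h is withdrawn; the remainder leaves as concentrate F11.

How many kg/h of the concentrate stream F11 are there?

92.6 kg/h

Concentrate = 118 − 25.4 = 92.6 kg/h.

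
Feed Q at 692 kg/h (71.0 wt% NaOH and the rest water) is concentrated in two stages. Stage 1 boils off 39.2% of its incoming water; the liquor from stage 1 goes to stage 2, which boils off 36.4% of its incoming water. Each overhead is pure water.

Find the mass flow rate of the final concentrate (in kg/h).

water in feed = 692×0.290 = 200.68 kg/h.
After stage 1: water left = (1−0.392)×200.68 = 122.01; stream total = 613.33 kg/h.
After stage 2: water left = (1−0.364)×122.01 = 77.601; final concentrate = 568.92 kg/h.

568.9 kg/h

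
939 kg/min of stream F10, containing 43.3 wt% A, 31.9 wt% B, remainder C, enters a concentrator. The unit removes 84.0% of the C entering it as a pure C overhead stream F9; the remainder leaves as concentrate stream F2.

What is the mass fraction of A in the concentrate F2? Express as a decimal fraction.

A is not removed: 939×0.433 = 406.59 kg/min of A enters F2.
C entering = 939×0.248 = 232.87 kg/min; overhead removed = 0.840×232.87 = 195.61 kg/min.
Concentrate = 939 − 195.61 = 743.39 kg/min.
Mass fraction = 406.59/743.39 = 0.5469.

0.5469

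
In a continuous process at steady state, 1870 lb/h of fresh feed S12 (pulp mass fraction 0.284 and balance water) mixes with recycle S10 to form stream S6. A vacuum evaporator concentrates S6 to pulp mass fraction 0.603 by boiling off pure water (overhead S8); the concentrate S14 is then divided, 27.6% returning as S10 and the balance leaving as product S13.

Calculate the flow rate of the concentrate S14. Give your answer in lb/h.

Overall pulp balance (none leaves overhead): pulp in fresh feed = pulp in product, i.e. 1870×0.284 = (1−0.276)·S14·0.603.
S14 = 531.08/(0.603×0.724) = 1216.5 lb/h.

1216 lb/h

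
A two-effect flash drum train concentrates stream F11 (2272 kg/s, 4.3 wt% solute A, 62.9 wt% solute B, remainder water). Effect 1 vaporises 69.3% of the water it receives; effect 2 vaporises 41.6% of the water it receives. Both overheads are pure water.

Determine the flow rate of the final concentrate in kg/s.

1660 kg/s

water in feed = 2272×0.328 = 745.22 kg/s.
After stage 1: water left = (1−0.693)×745.22 = 228.78; stream total = 1755.6 kg/s.
After stage 2: water left = (1−0.416)×228.78 = 133.61; final concentrate = 1660.4 kg/s.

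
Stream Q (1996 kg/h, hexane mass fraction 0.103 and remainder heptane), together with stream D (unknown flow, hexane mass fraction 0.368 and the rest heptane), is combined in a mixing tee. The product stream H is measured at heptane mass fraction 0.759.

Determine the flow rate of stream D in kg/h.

Let D be the unknown flow. Total out = 1996 + D.
heptane balance: 1790.4 + 0.632·D = 0.759·(1996 + D)
(0.632 − 0.759)·D = 0.759×1996 − 1790.4 = -275.45
D = -275.45 / -0.127 = 2168.9 kg/h

2169 kg/h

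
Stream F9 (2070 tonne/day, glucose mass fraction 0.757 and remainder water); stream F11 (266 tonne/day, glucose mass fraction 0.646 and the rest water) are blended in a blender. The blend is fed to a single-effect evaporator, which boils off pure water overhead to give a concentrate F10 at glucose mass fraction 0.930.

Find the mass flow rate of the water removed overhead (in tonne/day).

466.3 tonne/day

glucose entering = 2070×0.757 + 266×0.646 = 1738.8 tonne/day.
All glucose reports to F10, so F10 = 1738.8/0.930 = 1869.7 tonne/day.
Total feed = 2336 tonne/day; overhead = 2336 − 1869.7 = 466.29 tonne/day.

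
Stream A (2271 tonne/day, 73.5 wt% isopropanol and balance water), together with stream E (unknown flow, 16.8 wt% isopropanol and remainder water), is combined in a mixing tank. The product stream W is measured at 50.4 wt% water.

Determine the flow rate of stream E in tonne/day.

1655 tonne/day

Let E be the unknown flow. Total out = 2271 + E.
water balance: 601.82 + 0.832·E = 0.504·(2271 + E)
(0.832 − 0.504)·E = 0.504×2271 − 601.82 = 542.77
E = 542.77 / 0.328 = 1654.8 tonne/day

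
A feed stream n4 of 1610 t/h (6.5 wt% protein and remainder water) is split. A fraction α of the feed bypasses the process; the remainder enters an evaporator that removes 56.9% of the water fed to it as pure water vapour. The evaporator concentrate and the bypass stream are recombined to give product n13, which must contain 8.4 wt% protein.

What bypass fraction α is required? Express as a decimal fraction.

0.575

All 1610×0.065 = 104.65 t/h of protein reaches n13, so n13 = 104.65/0.084 = 1245.8 t/h and vapour = 364.17 t/h.
The evaporator receives (1−α)·1610 of feed at 0.935 water and removes 0.569 of that water:
0.569×0.935×(1−α)×1610 = 364.17
(1−α) = 364.17/856.54 = 0.4252;  α = 0.5748.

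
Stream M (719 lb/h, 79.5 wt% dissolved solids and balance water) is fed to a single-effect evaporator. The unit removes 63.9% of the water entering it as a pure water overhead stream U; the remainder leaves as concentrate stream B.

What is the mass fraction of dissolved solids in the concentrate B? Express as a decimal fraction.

dissolved solids is not removed: 719×0.795 = 571.61 lb/h of dissolved solids enters B.
water entering = 719×0.205 = 147.39 lb/h; overhead removed = 0.639×147.39 = 94.185 lb/h.
Concentrate = 719 − 94.185 = 624.81 lb/h.
Mass fraction = 571.61/624.81 = 0.915.

0.915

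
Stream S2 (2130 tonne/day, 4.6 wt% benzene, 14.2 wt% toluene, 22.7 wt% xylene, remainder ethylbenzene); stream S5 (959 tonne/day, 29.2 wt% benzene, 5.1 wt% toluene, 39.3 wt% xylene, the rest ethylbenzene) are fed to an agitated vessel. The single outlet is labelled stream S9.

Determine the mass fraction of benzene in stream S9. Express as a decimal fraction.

Total flow out = 2130 + 959 = 3089 tonne/day.
benzene in = 2130×0.046 + 959×0.292 = 378.01 tonne/day.
benzene mass fraction in S9 = 378.01/3089 = 0.122.

0.122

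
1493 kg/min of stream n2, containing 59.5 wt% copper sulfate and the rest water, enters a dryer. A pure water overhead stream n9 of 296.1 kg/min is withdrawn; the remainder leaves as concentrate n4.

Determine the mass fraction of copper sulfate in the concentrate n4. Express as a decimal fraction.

0.7422

copper sulfate is not removed: 1493×0.595 = 888.33 kg/min of copper sulfate enters n4.
Concentrate = 1493 − 296.1 = 1196.9 kg/min.
Mass fraction = 888.33/1196.9 = 0.7422.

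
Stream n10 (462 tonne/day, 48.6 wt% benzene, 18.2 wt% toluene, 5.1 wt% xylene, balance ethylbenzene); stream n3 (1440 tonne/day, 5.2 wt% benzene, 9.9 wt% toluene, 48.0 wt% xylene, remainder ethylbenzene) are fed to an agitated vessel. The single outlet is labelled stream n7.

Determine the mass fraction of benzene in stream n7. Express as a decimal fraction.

Total flow out = 462 + 1440 = 1902 tonne/day.
benzene in = 462×0.486 + 1440×0.052 = 299.41 tonne/day.
benzene mass fraction in n7 = 299.41/1902 = 0.157.

0.157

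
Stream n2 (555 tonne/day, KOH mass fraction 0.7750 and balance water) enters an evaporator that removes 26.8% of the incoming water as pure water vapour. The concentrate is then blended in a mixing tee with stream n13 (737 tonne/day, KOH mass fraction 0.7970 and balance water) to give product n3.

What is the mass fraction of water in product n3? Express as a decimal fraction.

Vapour removed = 0.268×0.225×555 = 33.467 tonne/day; concentrate = 521.53 tonne/day.
water reaching the mixer = 91.409 (from concentrate) + 737×0.203 = 241.02 tonne/day.
Product flow = 521.53 + 737 = 1258.5 tonne/day; water fraction = 0.1915.

0.1915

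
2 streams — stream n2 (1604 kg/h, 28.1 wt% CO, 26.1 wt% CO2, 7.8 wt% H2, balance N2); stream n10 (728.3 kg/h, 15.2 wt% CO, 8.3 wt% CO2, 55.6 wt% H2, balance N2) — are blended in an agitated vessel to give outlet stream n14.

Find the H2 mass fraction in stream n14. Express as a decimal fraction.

Total flow out = 1604 + 728.3 = 2332.3 kg/h.
H2 in = 1604×0.078 + 728.3×0.556 = 530.05 kg/h.
H2 mass fraction in n14 = 530.05/2332.3 = 0.227.

0.227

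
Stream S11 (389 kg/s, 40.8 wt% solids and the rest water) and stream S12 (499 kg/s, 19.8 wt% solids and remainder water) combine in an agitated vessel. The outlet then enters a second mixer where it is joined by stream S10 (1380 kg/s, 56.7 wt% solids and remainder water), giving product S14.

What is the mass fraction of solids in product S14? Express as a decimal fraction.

Overall, product flow = 2268 kg/s.
solids in = 389×0.408 + 499×0.198 + 1380×0.567 = 1040 kg/s.
solids fraction in S14 = 0.459.

0.459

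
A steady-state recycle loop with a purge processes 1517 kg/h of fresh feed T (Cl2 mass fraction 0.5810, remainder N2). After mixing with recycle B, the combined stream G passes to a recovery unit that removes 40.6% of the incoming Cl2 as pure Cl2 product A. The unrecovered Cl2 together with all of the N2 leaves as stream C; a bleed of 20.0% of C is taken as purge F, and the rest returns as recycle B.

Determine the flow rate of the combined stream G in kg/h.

N2 enters only via T and leaves only via the purge: 1517×0.419 = 0.200×(N2 in C), and the recovery unit passes all N2, so N2 in G = N2 in C = 3178.1 kg/h.
Cl2 in G: m_A = 1517×0.581 + (1−0.200)·(1−0.406)·m_A, so m_A = 881.38/0.5248 = 1679.5 kg/h.
G = 1679.5 + 3178.1 = 4857.6 kg/h.

4858 kg/h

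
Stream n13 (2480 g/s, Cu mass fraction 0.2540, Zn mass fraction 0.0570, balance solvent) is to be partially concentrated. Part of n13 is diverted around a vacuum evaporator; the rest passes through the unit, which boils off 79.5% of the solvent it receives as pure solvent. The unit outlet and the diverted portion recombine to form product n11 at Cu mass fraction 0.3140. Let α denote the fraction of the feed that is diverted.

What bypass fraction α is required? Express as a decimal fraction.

All 2480×0.254 = 629.92 g/s of Cu reaches n11, so n11 = 629.92/0.314 = 2006.1 g/s and vapour = 473.89 g/s.
The evaporator receives (1−α)·2480 of feed at 0.689 solvent and removes 0.795 of that solvent:
0.795×0.689×(1−α)×2480 = 473.89
(1−α) = 473.89/1358.4 = 0.3488;  α = 0.6512.

0.651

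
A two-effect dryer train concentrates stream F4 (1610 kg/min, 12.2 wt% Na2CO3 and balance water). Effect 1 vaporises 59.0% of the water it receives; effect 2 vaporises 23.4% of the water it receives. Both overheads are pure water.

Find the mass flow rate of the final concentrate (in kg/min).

640.4 kg/min

water in feed = 1610×0.878 = 1413.6 kg/min.
After stage 1: water left = (1−0.590)×1413.6 = 579.57; stream total = 775.99 kg/min.
After stage 2: water left = (1−0.234)×579.57 = 443.95; final concentrate = 640.37 kg/min.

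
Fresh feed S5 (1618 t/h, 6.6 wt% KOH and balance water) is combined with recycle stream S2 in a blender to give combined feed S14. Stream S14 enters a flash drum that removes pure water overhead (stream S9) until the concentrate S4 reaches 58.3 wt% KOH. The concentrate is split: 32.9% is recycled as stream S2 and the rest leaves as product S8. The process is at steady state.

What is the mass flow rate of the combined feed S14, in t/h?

1708 t/h

Overall KOH balance (none leaves overhead): KOH in fresh feed = KOH in product, i.e. 1618×0.066 = (1−0.329)·S4·0.583.
S4 = 106.79/(0.583×0.671) = 272.98 t/h.
Recycle S2 = 0.329×272.98 = 89.811 t/h.
Combined feed S14 = 1618 + 89.811 = 1707.8 t/h.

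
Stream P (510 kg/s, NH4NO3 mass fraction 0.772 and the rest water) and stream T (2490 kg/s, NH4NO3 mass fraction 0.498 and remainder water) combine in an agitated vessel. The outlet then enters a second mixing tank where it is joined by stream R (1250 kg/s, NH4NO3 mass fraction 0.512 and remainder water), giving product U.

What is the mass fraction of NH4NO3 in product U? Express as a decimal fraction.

0.535

Overall, product flow = 4250 kg/s.
NH4NO3 in = 510×0.772 + 2490×0.498 + 1250×0.512 = 2273.7 kg/s.
NH4NO3 fraction in U = 0.535.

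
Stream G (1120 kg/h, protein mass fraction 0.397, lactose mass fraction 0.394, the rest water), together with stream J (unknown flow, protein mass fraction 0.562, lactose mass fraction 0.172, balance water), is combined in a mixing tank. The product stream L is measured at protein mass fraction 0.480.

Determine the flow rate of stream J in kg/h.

Let J be the unknown flow. Total out = 1120 + J.
protein balance: 444.64 + 0.562·J = 0.480·(1120 + J)
(0.562 − 0.480)·J = 0.480×1120 − 444.64 = 92.96
J = 92.96 / 0.082 = 1133.7 kg/h

1134 kg/h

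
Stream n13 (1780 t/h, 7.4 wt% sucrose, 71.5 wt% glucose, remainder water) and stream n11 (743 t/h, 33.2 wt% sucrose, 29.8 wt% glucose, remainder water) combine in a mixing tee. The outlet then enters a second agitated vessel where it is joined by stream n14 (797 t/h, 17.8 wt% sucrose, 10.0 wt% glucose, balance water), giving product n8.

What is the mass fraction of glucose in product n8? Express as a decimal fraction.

Overall, product flow = 3320 t/h.
glucose in = 1780×0.715 + 743×0.298 + 797×0.100 = 1573.8 t/h.
glucose fraction in n8 = 0.474.

0.474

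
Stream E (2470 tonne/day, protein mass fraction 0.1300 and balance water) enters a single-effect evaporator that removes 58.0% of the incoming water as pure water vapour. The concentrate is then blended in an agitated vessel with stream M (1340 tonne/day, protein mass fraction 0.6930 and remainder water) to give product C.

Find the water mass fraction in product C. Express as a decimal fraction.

Vapour removed = 0.580×0.870×2470 = 1246.4 tonne/day; concentrate = 1223.6 tonne/day.
water reaching the mixer = 902.54 (from concentrate) + 1340×0.307 = 1313.9 tonne/day.
Product flow = 1223.6 + 1340 = 2563.6 tonne/day; water fraction = 0.5125.

0.5125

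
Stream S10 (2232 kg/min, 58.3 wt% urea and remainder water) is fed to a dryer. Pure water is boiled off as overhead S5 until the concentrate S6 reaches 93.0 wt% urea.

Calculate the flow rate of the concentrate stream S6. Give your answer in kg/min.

urea is conserved: 2232×0.583 = 1301.3 kg/min all reports to the concentrate.
Concentrate = 1301.3/(target fraction) = 1399.2 kg/min.

1399 kg/min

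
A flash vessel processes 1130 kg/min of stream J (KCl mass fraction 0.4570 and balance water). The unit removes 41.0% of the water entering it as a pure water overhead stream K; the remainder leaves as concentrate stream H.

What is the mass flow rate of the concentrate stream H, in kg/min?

water entering = 1130×0.543 = 613.59 kg/min; overhead removed = 0.410×613.59 = 251.57 kg/min.
Concentrate = 1130 − 251.57 = 878.43 kg/min.

878.4 kg/min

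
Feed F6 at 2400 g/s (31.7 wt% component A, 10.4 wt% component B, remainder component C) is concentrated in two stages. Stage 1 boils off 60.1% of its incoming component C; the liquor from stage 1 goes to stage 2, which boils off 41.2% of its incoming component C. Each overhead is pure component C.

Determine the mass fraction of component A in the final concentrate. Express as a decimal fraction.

0.5693

component C in feed = 2400×0.579 = 1389.6 g/s.
After stage 1: component C left = (1−0.601)×1389.6 = 554.45; stream total = 1564.9 g/s.
After stage 2: component C left = (1−0.412)×554.45 = 326.02; final concentrate = 1336.4 g/s.
component A fraction = 760.8/1336.4 = 0.5693.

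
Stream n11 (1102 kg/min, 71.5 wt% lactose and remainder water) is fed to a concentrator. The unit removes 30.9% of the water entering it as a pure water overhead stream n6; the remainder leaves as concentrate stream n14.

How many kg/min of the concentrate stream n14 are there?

1005 kg/min

water entering = 1102×0.285 = 314.07 kg/min; overhead removed = 0.309×314.07 = 97.048 kg/min.
Concentrate = 1102 − 97.048 = 1005 kg/min.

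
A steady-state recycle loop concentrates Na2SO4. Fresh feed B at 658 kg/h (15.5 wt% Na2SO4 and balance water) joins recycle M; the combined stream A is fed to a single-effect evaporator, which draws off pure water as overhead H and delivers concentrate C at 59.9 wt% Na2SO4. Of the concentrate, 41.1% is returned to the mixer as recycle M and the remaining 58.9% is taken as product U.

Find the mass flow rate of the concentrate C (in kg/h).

289.1 kg/h

Overall Na2SO4 balance (none leaves overhead): Na2SO4 in fresh feed = Na2SO4 in product, i.e. 658×0.155 = (1−0.411)·C·0.599.
C = 101.99/(0.599×0.589) = 289.08 kg/h.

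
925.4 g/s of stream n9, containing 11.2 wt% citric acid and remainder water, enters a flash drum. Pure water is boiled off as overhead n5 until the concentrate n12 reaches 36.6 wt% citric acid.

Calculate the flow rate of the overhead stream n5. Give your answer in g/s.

642.2 g/s

citric acid is conserved: 925.4×0.112 = 103.64 g/s all reports to the concentrate.
Concentrate = 103.64/(target fraction) = 283.18 g/s.
Overhead = 925.4 − 283.18 = 642.22 g/s.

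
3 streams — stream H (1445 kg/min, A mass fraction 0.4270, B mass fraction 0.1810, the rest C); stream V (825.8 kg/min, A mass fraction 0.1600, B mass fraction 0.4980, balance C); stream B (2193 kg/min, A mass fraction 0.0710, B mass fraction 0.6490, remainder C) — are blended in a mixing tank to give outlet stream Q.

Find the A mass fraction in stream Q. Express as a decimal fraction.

0.2027

Total flow out = 1445 + 825.8 + 2193 = 4463.8 kg/min.
A in = 1445×0.427 + 825.8×0.160 + 2193×0.071 = 904.85 kg/min.
A mass fraction in Q = 904.85/4463.8 = 0.2027.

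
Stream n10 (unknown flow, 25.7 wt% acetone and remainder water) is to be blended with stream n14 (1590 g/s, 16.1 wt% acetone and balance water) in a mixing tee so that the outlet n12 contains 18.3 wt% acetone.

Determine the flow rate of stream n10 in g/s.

Let n10 be the unknown flow. Total out = 1590 + n10.
acetone balance: 255.99 + 0.257·n10 = 0.183·(1590 + n10)
(0.257 − 0.183)·n10 = 0.183×1590 − 255.99 = 34.98
n10 = 34.98 / 0.074 = 472.7 g/s

472.7 g/s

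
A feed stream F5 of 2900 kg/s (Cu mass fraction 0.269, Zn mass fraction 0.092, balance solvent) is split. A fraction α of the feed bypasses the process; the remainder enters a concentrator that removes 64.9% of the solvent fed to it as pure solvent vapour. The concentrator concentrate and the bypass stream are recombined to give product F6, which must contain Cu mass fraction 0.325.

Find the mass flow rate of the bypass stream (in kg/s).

All 2900×0.269 = 780.1 kg/s of Cu reaches F6, so F6 = 780.1/0.325 = 2400.3 kg/s and vapour = 499.69 kg/s.
The evaporator receives (1−α)·2900 of feed at 0.639 solvent and removes 0.649 of that solvent:
0.649×0.639×(1−α)×2900 = 499.69
(1−α) = 499.69/1202.7 = 0.4155;  α = 0.5845.
Bypass flow = 0.5845×2900 = 1695.1 kg/s.

1695 kg/s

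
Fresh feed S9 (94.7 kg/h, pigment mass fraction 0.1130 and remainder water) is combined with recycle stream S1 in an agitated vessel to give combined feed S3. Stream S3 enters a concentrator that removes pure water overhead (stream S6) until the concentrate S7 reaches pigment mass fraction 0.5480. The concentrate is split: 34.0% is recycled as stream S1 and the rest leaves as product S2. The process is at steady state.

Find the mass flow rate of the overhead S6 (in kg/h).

Overall pigment balance (none leaves overhead): pigment in fresh feed = pigment in product, i.e. 94.7×0.113 = (1−0.340)·S7·0.548.
S7 = 10.701/(0.548×0.660) = 29.587 kg/h.
Recycle S1 = 0.340×29.587 = 10.06 kg/h.
Combined feed S3 = 94.7 + 10.06 = 104.76 kg/h.
Overhead S6 = S3 − S7 = 104.76 − 29.587 = 75.172 kg/h.

75.17 kg/h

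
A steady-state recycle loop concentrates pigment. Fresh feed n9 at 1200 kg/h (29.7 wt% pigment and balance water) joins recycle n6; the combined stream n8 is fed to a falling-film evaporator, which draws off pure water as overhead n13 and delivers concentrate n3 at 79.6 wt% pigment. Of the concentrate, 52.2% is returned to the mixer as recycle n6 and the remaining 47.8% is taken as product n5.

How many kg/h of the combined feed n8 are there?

Overall pigment balance (none leaves overhead): pigment in fresh feed = pigment in product, i.e. 1200×0.297 = (1−0.522)·n3·0.796.
n3 = 356.4/(0.796×0.478) = 936.69 kg/h.
Recycle n6 = 0.522×936.69 = 488.95 kg/h.
Combined feed n8 = 1200 + 488.95 = 1689 kg/h.

1689 kg/h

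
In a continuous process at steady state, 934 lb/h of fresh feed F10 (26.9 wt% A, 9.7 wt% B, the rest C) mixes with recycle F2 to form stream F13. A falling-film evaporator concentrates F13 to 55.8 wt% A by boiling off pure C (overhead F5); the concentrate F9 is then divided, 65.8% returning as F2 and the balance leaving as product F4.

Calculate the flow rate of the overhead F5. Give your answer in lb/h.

483.7 lb/h

Overall A balance (none leaves overhead): A in fresh feed = A in product, i.e. 934×0.269 = (1−0.658)·F9·0.558.
F9 = 251.25/(0.558×0.342) = 1316.6 lb/h.
Recycle F2 = 0.658×1316.6 = 866.29 lb/h.
Combined feed F13 = 934 + 866.29 = 1800.3 lb/h.
Overhead F5 = F13 − F9 = 1800.3 − 1316.6 = 483.74 lb/h.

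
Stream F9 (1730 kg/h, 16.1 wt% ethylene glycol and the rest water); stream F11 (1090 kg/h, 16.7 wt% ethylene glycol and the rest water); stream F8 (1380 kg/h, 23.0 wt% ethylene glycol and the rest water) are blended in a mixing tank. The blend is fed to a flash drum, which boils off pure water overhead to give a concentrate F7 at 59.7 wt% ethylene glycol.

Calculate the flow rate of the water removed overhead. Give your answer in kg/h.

2897 kg/h

ethylene glycol entering = 1730×0.161 + 1090×0.167 + 1380×0.230 = 777.96 kg/h.
All ethylene glycol reports to F7, so F7 = 777.96/0.597 = 1303.1 kg/h.
Total feed = 4200 kg/h; overhead = 4200 − 1303.1 = 2896.9 kg/h.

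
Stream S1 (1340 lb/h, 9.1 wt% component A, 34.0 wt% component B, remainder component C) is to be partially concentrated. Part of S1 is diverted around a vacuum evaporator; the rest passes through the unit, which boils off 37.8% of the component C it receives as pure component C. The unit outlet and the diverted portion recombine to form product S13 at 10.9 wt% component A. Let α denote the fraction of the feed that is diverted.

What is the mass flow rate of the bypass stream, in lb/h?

All 1340×0.091 = 121.94 lb/h of component A reaches S13, so S13 = 121.94/0.109 = 1118.7 lb/h and vapour = 221.28 lb/h.
The evaporator receives (1−α)·1340 of feed at 0.569 component C and removes 0.378 of that component C:
0.378×0.569×(1−α)×1340 = 221.28
(1−α) = 221.28/288.21 = 0.7678;  α = 0.2322.
Bypass flow = 0.2322×1340 = 311.16 lb/h.

311.2 lb/h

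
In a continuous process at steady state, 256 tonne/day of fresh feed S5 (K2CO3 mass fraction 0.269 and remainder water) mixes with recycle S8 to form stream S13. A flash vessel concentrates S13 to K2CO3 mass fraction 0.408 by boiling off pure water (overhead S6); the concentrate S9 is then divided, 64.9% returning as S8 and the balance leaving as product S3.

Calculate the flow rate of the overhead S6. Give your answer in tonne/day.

Overall K2CO3 balance (none leaves overhead): K2CO3 in fresh feed = K2CO3 in product, i.e. 256×0.269 = (1−0.649)·S9·0.408.
S9 = 68.864/(0.408×0.351) = 480.87 tonne/day.
Recycle S8 = 0.649×480.87 = 312.08 tonne/day.
Combined feed S13 = 256 + 312.08 = 568.08 tonne/day.
Overhead S6 = S13 − S9 = 568.08 − 480.87 = 87.216 tonne/day.

87.22 tonne/day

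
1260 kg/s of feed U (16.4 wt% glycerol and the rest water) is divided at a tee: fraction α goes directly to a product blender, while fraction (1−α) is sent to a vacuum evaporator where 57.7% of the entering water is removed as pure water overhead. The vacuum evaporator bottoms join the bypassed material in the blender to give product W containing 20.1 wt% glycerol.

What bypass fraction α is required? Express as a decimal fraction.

0.618

All 1260×0.164 = 206.64 kg/s of glycerol reaches W, so W = 206.64/0.201 = 1028.1 kg/s and vapour = 231.94 kg/s.
The evaporator receives (1−α)·1260 of feed at 0.836 water and removes 0.577 of that water:
0.577×0.836×(1−α)×1260 = 231.94
(1−α) = 231.94/607.79 = 0.3816;  α = 0.6184.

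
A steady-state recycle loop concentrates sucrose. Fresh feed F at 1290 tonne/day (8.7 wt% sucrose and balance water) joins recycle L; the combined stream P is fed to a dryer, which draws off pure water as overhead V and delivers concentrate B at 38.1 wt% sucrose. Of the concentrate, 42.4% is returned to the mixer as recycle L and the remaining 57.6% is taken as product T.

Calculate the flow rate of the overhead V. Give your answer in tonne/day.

995.4 tonne/day

Overall sucrose balance (none leaves overhead): sucrose in fresh feed = sucrose in product, i.e. 1290×0.087 = (1−0.424)·B·0.381.
B = 112.23/(0.381×0.576) = 511.4 tonne/day.
Recycle L = 0.424×511.4 = 216.83 tonne/day.
Combined feed P = 1290 + 216.83 = 1506.8 tonne/day.
Overhead V = P − B = 1506.8 − 511.4 = 995.43 tonne/day.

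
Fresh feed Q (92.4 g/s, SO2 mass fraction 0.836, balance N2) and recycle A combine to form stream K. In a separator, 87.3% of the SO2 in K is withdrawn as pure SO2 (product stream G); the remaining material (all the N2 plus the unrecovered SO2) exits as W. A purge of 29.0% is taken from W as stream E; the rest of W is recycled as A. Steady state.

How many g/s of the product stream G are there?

SO2 in K: m_A = 92.4×0.836 + (1−0.290)·(1−0.873)·m_A, so m_A = 77.246/0.9098 = 84.902 g/s.
Product G = 0.873×84.902 = 74.119 g/s.

74.12 g/s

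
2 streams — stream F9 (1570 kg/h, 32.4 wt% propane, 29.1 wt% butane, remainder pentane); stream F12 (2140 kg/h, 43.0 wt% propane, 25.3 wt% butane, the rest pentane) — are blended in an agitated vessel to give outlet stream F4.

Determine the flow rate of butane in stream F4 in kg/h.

butane out = butane in = 1570×0.291 + 2140×0.253 = 998.29 kg/h.

998.3 kg/h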